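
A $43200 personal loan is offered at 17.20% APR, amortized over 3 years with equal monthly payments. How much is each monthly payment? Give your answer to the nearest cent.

$1,544.50

Monthly rate = 17.2%/12 = 0.0143333; payment = 43,200 × 0.0143333 / (1 − (1+0.0143333)^−36) = $1,544.50.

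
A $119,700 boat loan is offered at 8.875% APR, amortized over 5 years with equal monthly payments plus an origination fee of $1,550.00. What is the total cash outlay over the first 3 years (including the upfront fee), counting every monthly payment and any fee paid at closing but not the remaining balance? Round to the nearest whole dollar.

$90,741

At 8.875% the monthly rate is 0.0073958, so the payment is 119,700 × 0.0073958 / (1 − 1.0073958^−60) = $2,477.52.
Total outlay = 36 × $2,477.52 + $1,550.00 = $90,740.72.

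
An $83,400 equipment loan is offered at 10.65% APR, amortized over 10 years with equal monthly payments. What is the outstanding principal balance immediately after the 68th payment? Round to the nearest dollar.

With monthly rate i = 10.65%/12 = 0.0088750, the balance after k of n payments is P · [(1+i)^n − (1+i)^k] / [(1+i)^n − 1].
(1+0.0088750)^120 = 2.88724234 and (1+0.0088750)^68 = 1.82364585, so the balance is 83,400 × (2.88724234 − 1.82364585) / (2.88724234 − 1) = $47,001.89.

$47,002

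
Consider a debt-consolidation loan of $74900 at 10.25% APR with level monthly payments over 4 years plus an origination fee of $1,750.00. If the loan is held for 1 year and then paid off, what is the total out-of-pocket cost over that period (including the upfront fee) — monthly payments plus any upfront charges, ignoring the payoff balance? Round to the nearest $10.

$24,650

At 10.25% the monthly rate is 0.0085417, so the payment is 74,900 × 0.0085417 / (1 − 1.0085417^−48) = $1,908.66.
Total outlay = 12 × $1,908.66 + $1,750.00 = $24,653.92.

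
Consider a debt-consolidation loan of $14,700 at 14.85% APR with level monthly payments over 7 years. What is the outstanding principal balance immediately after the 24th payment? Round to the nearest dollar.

With monthly rate i = 14.85%/12 = 0.0123750, the balance after k of n payments is P · [(1+i)^n − (1+i)^k] / [(1+i)^n − 1].
(1+0.0123750)^84 = 2.80982069 and (1+0.0123750)^24 = 1.34336456, so the balance is 14,700 × (2.80982069 − 1.34336456) / (2.80982069 − 1) = $11,911.07.

$11,911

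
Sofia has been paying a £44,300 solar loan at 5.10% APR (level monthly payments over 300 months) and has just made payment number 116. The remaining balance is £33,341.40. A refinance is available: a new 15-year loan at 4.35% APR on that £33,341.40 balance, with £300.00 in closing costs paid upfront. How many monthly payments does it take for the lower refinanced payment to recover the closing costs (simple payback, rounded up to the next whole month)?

34 months

Current payment = 44,300 × 5.1%/12 / (1 − (1+0.0042500)^−300) = £261.56.
Refinanced payment = 33,341.40 × 0.0036250 / (1 − (1+0.0036250)^−180) = £252.51.
Monthly savings = £261.56 − £252.51 = £9.05.
Break-even = £300.00 / £9.05 = 33.15 → 34 months.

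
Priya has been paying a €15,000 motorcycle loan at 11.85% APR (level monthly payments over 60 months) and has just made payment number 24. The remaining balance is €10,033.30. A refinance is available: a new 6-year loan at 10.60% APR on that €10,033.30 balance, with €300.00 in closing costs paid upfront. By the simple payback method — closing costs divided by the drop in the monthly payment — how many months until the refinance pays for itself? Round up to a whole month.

Current payment = 15,000 × 11.85%/12 / (1 − (1+0.0098750)^−60) = €332.53.
Refinanced payment = 10,033.30 × 0.0088333 / (1 − (1+0.0088333)^−72) = €188.93.
Monthly savings = €332.53 − €188.93 = €143.60.
Break-even = €300.00 / €143.60 = 2.09 → 3 months.

3 months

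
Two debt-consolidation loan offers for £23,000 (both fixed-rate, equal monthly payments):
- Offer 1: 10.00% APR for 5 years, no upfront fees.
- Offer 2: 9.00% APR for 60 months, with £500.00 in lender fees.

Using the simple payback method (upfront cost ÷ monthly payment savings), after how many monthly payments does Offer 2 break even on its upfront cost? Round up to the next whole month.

45 months

Offer 1: at 10.00% the monthly rate is 0.0083333, so the payment is 23,000 × 0.0083333 / (1 − 1.0083333^−60) = £488.68.
Offer 2: at 9.00% the monthly rate is 0.0075000, so the payment is 23,000 × 0.0075000 / (1 − 1.0075000^−60) = £477.44.
Monthly savings = £488.68 − £477.44 = £11.24.
Break-even = £500.00 / £11.24 = 44.48 → 45 months.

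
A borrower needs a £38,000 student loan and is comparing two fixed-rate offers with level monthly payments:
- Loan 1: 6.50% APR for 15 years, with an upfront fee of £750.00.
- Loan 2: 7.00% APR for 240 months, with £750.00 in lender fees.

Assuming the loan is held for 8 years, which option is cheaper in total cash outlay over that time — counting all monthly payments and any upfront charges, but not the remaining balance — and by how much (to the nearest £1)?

Loan 2 by £3,495

Loan 1: monthly rate = 6.5%/12 = 0.0054167; payment = 38,000 × 0.0054167 / (1 − (1+0.0054167)^−180) = £331.02.
Loan 2: monthly rate = 7%/12 = 0.0058333; payment = 38,000 × 0.0058333 / (1 − (1+0.0058333)^−240) = £294.61.
Over 96 months: Loan 1 costs 96 × £331.02 + £750.00 = £32,527.92; Loan 2 costs 96 × £294.61 + £750.00 = £29,032.56.
Loan 2 is cheaper by £32,527.92 − £29,032.56 = £3,495.36.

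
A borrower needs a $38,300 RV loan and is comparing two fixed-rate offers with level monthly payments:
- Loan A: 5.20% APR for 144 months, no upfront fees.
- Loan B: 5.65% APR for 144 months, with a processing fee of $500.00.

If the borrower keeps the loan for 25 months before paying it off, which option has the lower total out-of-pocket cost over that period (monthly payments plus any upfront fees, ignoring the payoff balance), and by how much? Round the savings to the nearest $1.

Loan A by $719

Loan A: monthly rate = 5.2%/12 = 0.0043333; payment = 38,300 × 0.0043333 / (1 − (1+0.0043333)^−144) = $358.09.
Loan B: monthly rate = 5.65%/12 = 0.0047083; payment = 38,300 × 0.0047083 / (1 − (1+0.0047083)^−144) = $366.85.
Over 25 months: Loan A costs 25 × $358.09 = $8,952.25; Loan B costs 25 × $366.85 + $500.00 = $9,671.25.
Loan A is cheaper by $9,671.25 − $8,952.25 = $719.00.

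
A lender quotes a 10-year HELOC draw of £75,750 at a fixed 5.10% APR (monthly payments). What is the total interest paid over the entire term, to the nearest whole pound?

Monthly rate = 5.1%/12 = 0.0042500; payment = 75,750 × 0.0042500 / (1 − (1+0.0042500)^−120) = £807.15.
Total paid = 120 × £807.15 = £96,858.00; interest = £96,858.00 − £75,750 = £21,108.00.

£21,108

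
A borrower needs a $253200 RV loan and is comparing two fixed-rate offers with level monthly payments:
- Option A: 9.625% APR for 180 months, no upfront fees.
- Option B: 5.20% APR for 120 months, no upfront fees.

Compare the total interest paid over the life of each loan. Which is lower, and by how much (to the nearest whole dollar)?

Option B by $154,112

Option A: at 9.625% the monthly rate is 0.0080208, so the payment is 253,200 × 0.0080208 / (1 − 1.0080208^−180) = $2,663.11.
Total interest on Option A = 180 × $2,663.11 − $253,200 = $226,159.80.
Option B: monthly rate = 5.2%/12 = 0.0043333; payment = 253,200 × 0.0043333 / (1 − (1+0.0043333)^−120) = $2,710.40.
Total interest on Option B = 120 × $2,710.40 − $253,200 = $72,048.00.
Option B is lower by $154,111.80.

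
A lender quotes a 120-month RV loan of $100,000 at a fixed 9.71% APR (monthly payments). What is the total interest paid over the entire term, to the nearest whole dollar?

Monthly rate = 9.71%/12 = 0.0080917; payment = 100,000 × 0.0080917 / (1 − (1+0.0080917)^−120) = $1,305.50.
Total paid = 120 × $1,305.50 = $156,660.00; interest = $156,660.00 − $100,000 = $56,660.00.

$56,660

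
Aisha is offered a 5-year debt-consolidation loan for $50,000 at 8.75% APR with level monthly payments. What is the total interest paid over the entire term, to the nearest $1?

Monthly rate = 8.75%/12 = 0.0072917; payment = 50,000 × 0.0072917 / (1 − (1+0.0072917)^−60) = $1,031.86.
Total paid = 60 × $1,031.86 = $61,911.60; interest = $61,911.60 − $50,000 = $11,911.60.

$11,912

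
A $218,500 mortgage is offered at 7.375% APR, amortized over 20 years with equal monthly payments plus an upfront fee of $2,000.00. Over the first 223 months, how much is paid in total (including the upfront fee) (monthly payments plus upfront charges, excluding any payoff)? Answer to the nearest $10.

$390,810

Monthly rate = 7.375%/12 = 0.0061458; payment = 218,500 × 0.0061458 / (1 − (1+0.0061458)^−240) = $1,743.56.
Total outlay = 223 × $1,743.56 + $2,000.00 = $390,813.88.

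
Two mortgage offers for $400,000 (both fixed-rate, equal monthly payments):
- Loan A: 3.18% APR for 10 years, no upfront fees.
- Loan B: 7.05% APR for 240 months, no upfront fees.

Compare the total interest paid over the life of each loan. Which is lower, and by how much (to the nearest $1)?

Loan A by $279,680

Loan A: at 3.18% the monthly rate is 0.0026500, so the payment is 400,000 × 0.0026500 / (1 − 1.0026500^−120) = $3,895.75.
Total interest on Loan A = 120 × $3,895.75 − $400,000 = $67,490.00.
Loan B: monthly rate = 7.05%/12 = 0.0058750; payment = 400,000 × 0.0058750 / (1 − (1+0.0058750)^−240) = $3,113.21.
Total interest on Loan B = 240 × $3,113.21 − $400,000 = $347,170.40.
Loan A is lower by $279,680.40.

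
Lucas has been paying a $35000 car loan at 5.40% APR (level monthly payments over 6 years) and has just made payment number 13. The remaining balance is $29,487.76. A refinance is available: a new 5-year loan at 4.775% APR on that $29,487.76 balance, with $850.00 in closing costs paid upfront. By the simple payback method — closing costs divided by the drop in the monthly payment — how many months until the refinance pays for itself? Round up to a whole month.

Current payment = 35,000 × 5.4%/12 / (1 − (1+0.0045000)^−72) = $570.19.
Refinanced payment = 29,487.76 × 0.0039792 / (1 − (1+0.0039792)^−60) = $553.44.
Monthly savings = $570.19 − $553.44 = $16.75.
Break-even = $850.00 / $16.75 = 50.75 → 51 months.

51 months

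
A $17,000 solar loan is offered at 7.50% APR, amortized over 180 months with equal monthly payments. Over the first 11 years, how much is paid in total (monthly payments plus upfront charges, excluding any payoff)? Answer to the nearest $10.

Monthly rate = 7.5%/12 = 0.0062500; payment = 17,000 × 0.0062500 / (1 − (1+0.0062500)^−180) = $157.59.
Total outlay = 132 × $157.59 = $20,801.88.

$20,800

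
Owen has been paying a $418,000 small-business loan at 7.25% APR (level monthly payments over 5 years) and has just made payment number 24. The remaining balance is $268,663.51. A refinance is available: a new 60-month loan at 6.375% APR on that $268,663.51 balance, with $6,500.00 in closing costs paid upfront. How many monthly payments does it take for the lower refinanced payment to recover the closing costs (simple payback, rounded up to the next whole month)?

3 months

Current payment = 418,000 × 7.25%/12 / (1 − (1+0.0060417)^−60) = $8,326.29.
Refinanced payment = 268,663.51 × 0.0053125 / (1 − (1+0.0053125)^−60) = $5,240.99.
Monthly savings = $8,326.29 − $5,240.99 = $3,085.30.
Break-even = $6,500.00 / $3,085.30 = 2.11 → 3 months.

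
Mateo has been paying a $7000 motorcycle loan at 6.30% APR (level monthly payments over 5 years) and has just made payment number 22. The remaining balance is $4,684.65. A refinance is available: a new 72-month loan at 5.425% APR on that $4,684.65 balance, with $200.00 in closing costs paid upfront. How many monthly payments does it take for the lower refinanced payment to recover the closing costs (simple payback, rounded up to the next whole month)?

Current payment = 7,000 × 6.3%/12 / (1 − (1+0.0052500)^−60) = $136.31.
Refinanced payment = 4,684.65 × 0.0045208 / (1 − (1+0.0045208)^−72) = $76.37.
Monthly savings = $136.31 − $76.37 = $59.94.
Break-even = $200.00 / $59.94 = 3.34 → 4 months.

4 months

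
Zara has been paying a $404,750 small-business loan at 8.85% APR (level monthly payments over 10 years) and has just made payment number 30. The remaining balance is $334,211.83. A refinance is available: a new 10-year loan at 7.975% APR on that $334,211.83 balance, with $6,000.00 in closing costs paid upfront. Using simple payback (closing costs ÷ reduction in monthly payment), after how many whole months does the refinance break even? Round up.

6 months

Current payment = 404,750 × 8.85%/12 / (1 − (1+0.0073750)^−120) = $5,094.40.
Refinanced payment = 334,211.83 × 0.0066458 / (1 − (1+0.0066458)^−120) = $4,050.50.
Monthly savings = $5,094.40 − $4,050.50 = $1,043.90.
Break-even = $6,000.00 / $1,043.90 = 5.75 → 6 months.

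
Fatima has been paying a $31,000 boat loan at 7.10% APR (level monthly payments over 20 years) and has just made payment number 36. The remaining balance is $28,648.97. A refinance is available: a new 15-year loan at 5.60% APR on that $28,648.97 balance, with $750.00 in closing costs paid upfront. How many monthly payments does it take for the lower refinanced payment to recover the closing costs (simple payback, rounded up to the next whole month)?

114 months

Current payment = 31,000 × 7.1%/12 / (1 − (1+0.0059167)^−240) = $242.21.
Refinanced payment = 28,648.97 × 0.0046667 / (1 − (1+0.0046667)^−180) = $235.61.
Monthly savings = $242.21 − $235.61 = $6.60.
Break-even = $750.00 / $6.60 = 113.64 → 114 months.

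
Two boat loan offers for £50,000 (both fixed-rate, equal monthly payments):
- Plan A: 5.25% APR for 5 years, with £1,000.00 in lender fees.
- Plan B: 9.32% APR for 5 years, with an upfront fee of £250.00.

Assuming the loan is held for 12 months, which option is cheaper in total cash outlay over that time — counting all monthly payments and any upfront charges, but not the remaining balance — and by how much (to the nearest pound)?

Plan A: monthly rate = 5.25%/12 = 0.0043750; payment = 50,000 × 0.0043750 / (1 − (1+0.0043750)^−60) = £949.30.
Plan B: at 9.32% the monthly rate is 0.0077667, so the payment is 50,000 × 0.0077667 / (1 − 1.0077667^−60) = £1,045.70.
Over 12 months: Plan A costs 12 × £949.30 + £1,000.00 = £12,391.60; Plan B costs 12 × £1,045.70 + £250.00 = £12,798.40.
Plan A is cheaper by £12,798.40 − £12,391.60 = £406.80.

Plan A by £407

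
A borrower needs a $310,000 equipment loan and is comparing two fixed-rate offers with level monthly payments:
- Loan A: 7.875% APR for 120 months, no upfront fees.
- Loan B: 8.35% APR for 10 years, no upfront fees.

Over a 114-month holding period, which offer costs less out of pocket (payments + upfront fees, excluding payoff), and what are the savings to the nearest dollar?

Loan A: monthly rate = 7.875%/12 = 0.0065625; payment = 310,000 × 0.0065625 / (1 − (1+0.0065625)^−120) = $3,740.71.
Loan B: at 8.35% the monthly rate is 0.0069583, so the payment is 310,000 × 0.0069583 / (1 − 1.0069583^−120) = $3,818.73.
Over 114 months: Loan A costs 114 × $3,740.71 = $426,440.94; Loan B costs 114 × $3,818.73 = $435,335.22.
Loan A is cheaper by $435,335.22 − $426,440.94 = $8,894.28.

Loan A by $8,894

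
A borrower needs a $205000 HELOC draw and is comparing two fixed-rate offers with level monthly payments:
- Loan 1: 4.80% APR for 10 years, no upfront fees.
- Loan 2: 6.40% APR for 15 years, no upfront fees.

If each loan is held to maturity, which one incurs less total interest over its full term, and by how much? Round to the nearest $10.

Loan 1: at 4.80% the monthly rate is 0.0040000, so the payment is 205,000 × 0.0040000 / (1 − 1.0040000^−120) = $2,154.36.
Total interest on Loan 1 = 120 × $2,154.36 − $205,000 = $53,523.20.
Loan 2: monthly rate = 6.4%/12 = 0.0053333; payment = 205,000 × 0.0053333 / (1 − (1+0.0053333)^−180) = $1,774.52.
Total interest on Loan 2 = 180 × $1,774.52 − $205,000 = $114,413.60.
Loan 1 is lower by $60,890.40.

Loan 1 by $60,890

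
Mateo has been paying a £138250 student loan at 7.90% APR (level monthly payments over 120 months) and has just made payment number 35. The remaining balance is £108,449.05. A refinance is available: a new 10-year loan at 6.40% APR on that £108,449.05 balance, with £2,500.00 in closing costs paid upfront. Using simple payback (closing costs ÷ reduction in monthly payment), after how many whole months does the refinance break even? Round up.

6 months

Current payment = 138,250 × 7.9%/12 / (1 − (1+0.0065833)^−120) = £1,670.06.
Refinanced payment = 108,449.05 × 0.0053333 / (1 − (1+0.0053333)^−120) = £1,225.91.
Monthly savings = £1,670.06 − £1,225.91 = £444.15.
Break-even = £2,500.00 / £444.15 = 5.63 → 6 months.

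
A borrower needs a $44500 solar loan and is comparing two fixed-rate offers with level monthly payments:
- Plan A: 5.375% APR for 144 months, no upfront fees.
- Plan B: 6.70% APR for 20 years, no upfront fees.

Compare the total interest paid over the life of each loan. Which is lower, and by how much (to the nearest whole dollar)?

Plan A: monthly rate = 5.375%/12 = 0.0044792; payment = 44,500 × 0.0044792 / (1 − (1+0.0044792)^−144) = $420.00.
Total interest on Plan A = 144 × $420.00 − $44,500 = $15,980.00.
Plan B: monthly rate = 6.7%/12 = 0.0055833; payment = 44,500 × 0.0055833 / (1 − (1+0.0055833)^−240) = $337.04.
Total interest on Plan B = 240 × $337.04 − $44,500 = $36,389.60.
Plan A is lower by $20,409.60.

Plan A by $20,410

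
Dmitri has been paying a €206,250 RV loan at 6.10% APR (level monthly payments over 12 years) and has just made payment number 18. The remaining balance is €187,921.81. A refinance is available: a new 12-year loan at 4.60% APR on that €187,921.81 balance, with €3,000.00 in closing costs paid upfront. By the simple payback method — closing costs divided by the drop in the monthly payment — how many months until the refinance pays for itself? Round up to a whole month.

10 months

Current payment = 206,250 × 6.1%/12 / (1 − (1+0.0050833)^−144) = €2,023.38.
Refinanced payment = 187,921.81 × 0.0038333 / (1 − (1+0.0038333)^−144) = €1,700.60.
Monthly savings = €2,023.38 − €1,700.60 = €322.78.
Break-even = €3,000.00 / €322.78 = 9.29 → 10 months.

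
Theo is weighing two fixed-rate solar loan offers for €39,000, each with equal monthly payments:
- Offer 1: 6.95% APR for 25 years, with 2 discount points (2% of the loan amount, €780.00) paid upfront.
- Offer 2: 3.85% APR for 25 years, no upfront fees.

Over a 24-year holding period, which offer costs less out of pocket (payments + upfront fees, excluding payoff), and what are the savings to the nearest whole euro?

Offer 1: monthly rate = 6.95%/12 = 0.0057917; payment = 39,000 × 0.0057917 / (1 − (1+0.0057917)^−300) = €274.40.
Offer 2: monthly rate = 3.85%/12 = 0.0032083; payment = 39,000 × 0.0032083 / (1 − (1+0.0032083)^−300) = €202.64.
Over 288 months: Offer 1 costs 288 × €274.40 + €780.00 = €79,807.20; Offer 2 costs 288 × €202.64 = €58,360.32.
Offer 2 is cheaper by €79,807.20 − €58,360.32 = €21,446.88.

Offer 2 by €21,447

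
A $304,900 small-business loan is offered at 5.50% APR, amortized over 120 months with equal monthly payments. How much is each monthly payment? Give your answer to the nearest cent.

$3,308.97

Monthly rate = 5.5%/12 = 0.0045833; payment = 304,900 × 0.0045833 / (1 − (1+0.0045833)^−120) = $3,308.97.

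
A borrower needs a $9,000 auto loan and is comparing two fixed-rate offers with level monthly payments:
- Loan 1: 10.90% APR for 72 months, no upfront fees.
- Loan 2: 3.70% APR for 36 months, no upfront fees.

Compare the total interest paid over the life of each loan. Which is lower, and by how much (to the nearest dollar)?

Loan 2 by $2,778

Loan 1: at 10.90% the monthly rate is 0.0090833, so the payment is 9,000 × 0.0090833 / (1 − 1.0090833^−72) = $170.85.
Total interest on Loan 1 = 72 × $170.85 − $9,000 = $3,301.20.
Loan 2: at 3.70% the monthly rate is 0.0030833, so the payment is 9,000 × 0.0030833 / (1 − 1.0030833^−36) = $264.52.
Total interest on Loan 2 = 36 × $264.52 − $9,000 = $522.72.
Loan 2 is lower by $2,778.48.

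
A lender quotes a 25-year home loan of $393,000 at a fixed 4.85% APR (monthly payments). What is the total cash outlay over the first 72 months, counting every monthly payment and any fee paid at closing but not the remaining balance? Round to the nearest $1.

$162,952

Monthly rate = 4.85%/12 = 0.0040417; payment = 393,000 × 0.0040417 / (1 − (1+0.0040417)^−300) = $2,263.22.
Total outlay = 72 × $2,263.22 = $162,951.84.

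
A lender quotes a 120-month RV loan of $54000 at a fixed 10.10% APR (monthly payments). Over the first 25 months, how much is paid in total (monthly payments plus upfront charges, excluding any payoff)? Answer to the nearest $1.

Monthly rate = 10.1%/12 = 0.0084167; payment = 54,000 × 0.0084167 / (1 − (1+0.0084167)^−120) = $716.61.
Total outlay = 25 × $716.61 = $17,915.25.

$17,915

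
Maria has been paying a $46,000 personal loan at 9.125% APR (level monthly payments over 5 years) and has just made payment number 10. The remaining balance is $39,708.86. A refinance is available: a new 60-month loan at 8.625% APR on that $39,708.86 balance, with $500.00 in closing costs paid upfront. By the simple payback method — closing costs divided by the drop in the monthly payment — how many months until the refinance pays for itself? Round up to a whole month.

Current payment = 46,000 × 9.125%/12 / (1 − (1+0.0076042)^−60) = $957.68.
Refinanced payment = 39,708.86 × 0.0071875 / (1 − (1+0.0071875)^−60) = $817.08.
Monthly savings = $957.68 − $817.08 = $140.60.
Break-even = $500.00 / $140.60 = 3.56 → 4 months.

4 months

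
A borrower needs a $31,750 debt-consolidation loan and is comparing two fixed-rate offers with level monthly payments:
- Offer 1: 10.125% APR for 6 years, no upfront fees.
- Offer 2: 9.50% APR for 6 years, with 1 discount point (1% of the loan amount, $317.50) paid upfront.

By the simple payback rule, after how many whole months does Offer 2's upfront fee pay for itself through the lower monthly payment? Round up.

32 months

Offer 1: at 10.125% the monthly rate is 0.0084375, so the payment is 31,750 × 0.0084375 / (1 − 1.0084375^−72) = $590.20.
Offer 2: monthly rate = 9.5%/12 = 0.0079167; payment = 31,750 × 0.0079167 / (1 − (1+0.0079167)^−72) = $580.22.
Monthly savings = $590.20 − $580.22 = $9.98.
Break-even = $317.50 / $9.98 = 31.81 → 32 months.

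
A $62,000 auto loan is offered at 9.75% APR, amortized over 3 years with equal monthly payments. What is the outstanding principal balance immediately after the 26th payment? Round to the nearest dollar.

With monthly rate i = 9.75%/12 = 0.0081250, the balance after k of n payments is P · [(1+i)^n − (1+i)^k] / [(1+i)^n − 1].
(1+0.0081250)^36 = 1.33819022 and (1+0.0081250)^26 = 1.23416721, so the balance is 62,000 × (1.33819022 − 1.23416721) / (1.33819022 − 1) = $19,070.41.

$19,070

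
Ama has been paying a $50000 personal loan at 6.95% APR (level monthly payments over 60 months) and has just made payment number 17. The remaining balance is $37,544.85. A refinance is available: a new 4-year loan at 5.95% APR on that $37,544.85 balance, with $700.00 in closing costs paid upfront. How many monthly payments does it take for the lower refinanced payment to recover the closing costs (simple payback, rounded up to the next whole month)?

7 months

Current payment = 50,000 × 6.95%/12 / (1 − (1+0.0057917)^−60) = $988.88.
Refinanced payment = 37,544.85 × 0.0049583 / (1 − (1+0.0049583)^−48) = $880.88.
Monthly savings = $988.88 − $880.88 = $108.00.
Break-even = $700.00 / $108.00 = 6.48 → 7 months.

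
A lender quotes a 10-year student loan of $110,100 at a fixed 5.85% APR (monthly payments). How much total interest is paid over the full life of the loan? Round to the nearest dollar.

At 5.85% the monthly rate is 0.0048750, so the payment is 110,100 × 0.0048750 / (1 − 1.0048750^−120) = $1,214.06.
Total paid = 120 × $1,214.06 = $145,687.20; interest = $145,687.20 − $110,100 = $35,587.20.

$35,587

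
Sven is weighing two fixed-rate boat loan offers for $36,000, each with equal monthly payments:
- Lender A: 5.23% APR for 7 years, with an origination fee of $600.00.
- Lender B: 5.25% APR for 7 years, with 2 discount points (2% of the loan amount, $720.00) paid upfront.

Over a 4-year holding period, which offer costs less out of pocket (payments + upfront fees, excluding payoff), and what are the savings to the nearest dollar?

Lender A: monthly rate = 5.23%/12 = 0.0043583; payment = 36,000 × 0.0043583 / (1 − (1+0.0043583)^−84) = $512.72.
Lender B: monthly rate = 5.25%/12 = 0.0043750; payment = 36,000 × 0.0043750 / (1 − (1+0.0043750)^−84) = $513.06.
Over 48 months: Lender A costs 48 × $512.72 + $600.00 = $25,210.56; Lender B costs 48 × $513.06 + $720.00 = $25,346.88.
Lender A is cheaper by $25,346.88 − $25,210.56 = $136.32.

Lender A by $136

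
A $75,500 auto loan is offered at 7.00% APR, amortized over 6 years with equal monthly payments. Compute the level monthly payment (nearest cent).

$1,287.20

At 7.00% the monthly rate is 0.0058333, so the payment is 75,500 × 0.0058333 / (1 − 1.0058333^−72) = $1,287.20.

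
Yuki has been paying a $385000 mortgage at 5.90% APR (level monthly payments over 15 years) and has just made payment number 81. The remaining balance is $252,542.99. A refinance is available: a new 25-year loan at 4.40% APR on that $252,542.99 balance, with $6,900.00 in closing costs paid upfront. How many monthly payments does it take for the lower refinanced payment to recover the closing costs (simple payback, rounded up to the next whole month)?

Current payment = 385,000 × 5.9%/12 / (1 − (1+0.0049167)^−180) = $3,228.09.
Refinanced payment = 252,542.99 × 0.0036667 / (1 − (1+0.0036667)^−300) = $1,389.42.
Monthly savings = $3,228.09 − $1,389.42 = $1,838.67.
Break-even = $6,900.00 / $1,838.67 = 3.75 → 4 months.

4 months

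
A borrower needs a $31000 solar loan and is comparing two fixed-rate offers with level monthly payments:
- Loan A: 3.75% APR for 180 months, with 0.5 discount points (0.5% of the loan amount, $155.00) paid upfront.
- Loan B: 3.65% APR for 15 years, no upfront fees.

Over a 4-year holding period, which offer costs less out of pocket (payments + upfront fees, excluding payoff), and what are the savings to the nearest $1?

Loan A: at 3.75% the monthly rate is 0.0031250, so the payment is 31,000 × 0.0031250 / (1 − 1.0031250^−180) = $225.44.
Loan B: monthly rate = 3.65%/12 = 0.0030417; payment = 31,000 × 0.0030417 / (1 − (1+0.0030417)^−180) = $223.90.
Over 48 months: Loan A costs 48 × $225.44 + $155.00 = $10,976.12; Loan B costs 48 × $223.90 = $10,747.20.
Loan B is cheaper by $10,976.12 − $10,747.20 = $228.92.

Loan B by $229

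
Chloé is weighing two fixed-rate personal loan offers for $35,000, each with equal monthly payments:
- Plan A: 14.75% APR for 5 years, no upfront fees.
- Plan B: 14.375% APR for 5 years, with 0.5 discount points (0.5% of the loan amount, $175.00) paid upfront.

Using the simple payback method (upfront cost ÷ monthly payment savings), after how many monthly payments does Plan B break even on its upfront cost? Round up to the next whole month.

26 months

Plan A: at 14.75% the monthly rate is 0.0122917, so the payment is 35,000 × 0.0122917 / (1 − 1.0122917^−60) = $828.06.
Plan B: monthly rate = 14.375%/12 = 0.0119792; payment = 35,000 × 0.0119792 / (1 − (1+0.0119792)^−60) = $821.21.
Monthly savings = $828.06 − $821.21 = $6.85.
Break-even = $175.00 / $6.85 = 25.55 → 26 months.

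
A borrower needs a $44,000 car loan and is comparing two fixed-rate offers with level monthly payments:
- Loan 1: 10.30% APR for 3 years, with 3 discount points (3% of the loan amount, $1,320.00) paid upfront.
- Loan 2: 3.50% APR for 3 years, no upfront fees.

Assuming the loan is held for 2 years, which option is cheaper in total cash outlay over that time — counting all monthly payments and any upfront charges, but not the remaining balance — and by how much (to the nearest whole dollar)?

Loan 1: at 10.30% the monthly rate is 0.0085833, so the payment is 44,000 × 0.0085833 / (1 − 1.0085833^−36) = $1,425.96.
Loan 2: at 3.50% the monthly rate is 0.0029167, so the payment is 44,000 × 0.0029167 / (1 − 1.0029167^−36) = $1,289.29.
Over 24 months: Loan 1 costs 24 × $1,425.96 + $1,320.00 = $35,543.04; Loan 2 costs 24 × $1,289.29 = $30,942.96.
Loan 2 is cheaper by $35,543.04 − $30,942.96 = $4,600.08.

Loan 2 by $4,600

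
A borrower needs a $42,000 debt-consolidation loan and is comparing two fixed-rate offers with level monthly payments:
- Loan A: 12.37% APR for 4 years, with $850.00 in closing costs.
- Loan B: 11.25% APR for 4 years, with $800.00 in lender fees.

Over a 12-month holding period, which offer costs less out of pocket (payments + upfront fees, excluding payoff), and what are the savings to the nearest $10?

Loan B by $330

Loan A: monthly rate = 12.37%/12 = 0.0103083; payment = 42,000 × 0.0103083 / (1 − (1+0.0103083)^−48) = $1,113.67.
Loan B: monthly rate = 11.25%/12 = 0.0093750; payment = 42,000 × 0.0093750 / (1 − (1+0.0093750)^−48) = $1,090.62.
Over 12 months: Loan A costs 12 × $1,113.67 + $850.00 = $14,214.04; Loan B costs 12 × $1,090.62 + $800.00 = $13,887.44.
Loan B is cheaper by $14,214.04 − $13,887.44 = $326.60.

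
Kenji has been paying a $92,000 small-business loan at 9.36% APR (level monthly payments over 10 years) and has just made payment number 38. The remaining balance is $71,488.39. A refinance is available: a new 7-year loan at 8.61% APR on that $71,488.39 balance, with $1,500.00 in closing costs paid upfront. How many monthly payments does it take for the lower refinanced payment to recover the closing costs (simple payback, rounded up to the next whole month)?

32 months

Current payment = 92,000 × 9.36%/12 / (1 − (1+0.0078000)^−120) = $1,183.42.
Refinanced payment = 71,488.39 × 0.0071750 / (1 − (1+0.0071750)^−84) = $1,136.08.
Monthly savings = $1,183.42 − $1,136.08 = $47.34.
Break-even = $1,500.00 / $47.34 = 31.69 → 32 months.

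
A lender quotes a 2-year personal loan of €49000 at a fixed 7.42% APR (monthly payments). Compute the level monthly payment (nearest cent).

Monthly rate = 7.42%/12 = 0.0061833; payment = 49,000 × 0.0061833 / (1 − (1+0.0061833)^−24) = €2,203.20.

€2,203.20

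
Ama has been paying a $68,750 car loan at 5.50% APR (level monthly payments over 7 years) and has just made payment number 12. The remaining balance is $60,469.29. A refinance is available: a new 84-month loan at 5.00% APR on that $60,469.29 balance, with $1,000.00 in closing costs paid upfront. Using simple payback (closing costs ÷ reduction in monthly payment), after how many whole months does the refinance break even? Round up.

8 months

Current payment = 68,750 × 5.5%/12 / (1 − (1+0.0045833)^−84) = $987.94.
Refinanced payment = 60,469.29 × 0.0041667 / (1 − (1+0.0041667)^−84) = $854.67.
Monthly savings = $987.94 − $854.67 = $133.27.
Break-even = $1,000.00 / $133.27 = 7.50 → 8 months.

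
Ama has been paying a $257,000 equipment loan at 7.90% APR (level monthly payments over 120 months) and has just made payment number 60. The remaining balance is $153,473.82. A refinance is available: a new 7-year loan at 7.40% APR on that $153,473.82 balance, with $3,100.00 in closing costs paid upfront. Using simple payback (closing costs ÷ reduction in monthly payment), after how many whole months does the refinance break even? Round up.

Current payment = 257,000 × 7.9%/12 / (1 − (1+0.0065833)^−120) = $3,104.56.
Refinanced payment = 153,473.82 × 0.0061667 / (1 − (1+0.0061667)^−84) = $2,346.46.
Monthly savings = $3,104.56 − $2,346.46 = $758.10.
Break-even = $3,100.00 / $758.10 = 4.09 → 5 months.

5 months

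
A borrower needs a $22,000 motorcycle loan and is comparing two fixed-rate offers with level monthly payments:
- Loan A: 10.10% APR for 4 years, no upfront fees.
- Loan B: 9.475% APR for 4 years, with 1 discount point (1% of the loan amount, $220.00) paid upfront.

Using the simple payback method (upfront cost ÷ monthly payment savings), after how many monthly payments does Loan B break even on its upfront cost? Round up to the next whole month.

34 months

Loan A: monthly rate = 10.1%/12 = 0.0084167; payment = 22,000 × 0.0084167 / (1 − (1+0.0084167)^−48) = $559.03.
Loan B: at 9.475% the monthly rate is 0.0078958, so the payment is 22,000 × 0.0078958 / (1 − 1.0078958^−48) = $552.45.
Monthly savings = $559.03 − $552.45 = $6.58.
Break-even = $220.00 / $6.58 = 33.43 → 34 months.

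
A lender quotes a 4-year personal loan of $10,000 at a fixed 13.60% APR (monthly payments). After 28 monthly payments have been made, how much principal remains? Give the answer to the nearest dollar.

$4,830

With monthly rate i = 13.6%/12 = 0.0113333, the balance after k of n payments is P · [(1+i)^n − (1+i)^k] / [(1+i)^n − 1].
(1+0.0113333)^48 = 1.71762140 and (1+0.0113333)^28 = 1.37101122, so the balance is 10,000 × (1.71762140 − 1.37101122) / (1.71762140 − 1) = $4,829.99.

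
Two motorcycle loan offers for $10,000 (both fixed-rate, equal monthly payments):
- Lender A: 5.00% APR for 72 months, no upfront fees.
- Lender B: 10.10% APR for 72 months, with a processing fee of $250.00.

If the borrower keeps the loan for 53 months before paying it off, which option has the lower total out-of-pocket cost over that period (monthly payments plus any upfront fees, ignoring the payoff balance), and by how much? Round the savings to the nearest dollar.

Lender A: monthly rate = 5%/12 = 0.0041667; payment = 10,000 × 0.0041667 / (1 − (1+0.0041667)^−72) = $161.05.
Lender B: at 10.10% the monthly rate is 0.0084167, so the payment is 10,000 × 0.0084167 / (1 − 1.0084167^−72) = $185.76.
Over 53 months: Lender A costs 53 × $161.05 = $8,535.65; Lender B costs 53 × $185.76 + $250.00 = $10,095.28.
Lender A is cheaper by $10,095.28 − $8,535.65 = $1,559.63.

Lender A by $1,560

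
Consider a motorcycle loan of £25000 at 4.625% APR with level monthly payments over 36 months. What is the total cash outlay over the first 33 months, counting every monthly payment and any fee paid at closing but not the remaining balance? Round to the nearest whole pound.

£24,587

Monthly rate = 4.625%/12 = 0.0038542; payment = 25,000 × 0.0038542 / (1 − (1+0.0038542)^−36) = £745.07.
Total outlay = 33 × £745.07 = £24,587.31.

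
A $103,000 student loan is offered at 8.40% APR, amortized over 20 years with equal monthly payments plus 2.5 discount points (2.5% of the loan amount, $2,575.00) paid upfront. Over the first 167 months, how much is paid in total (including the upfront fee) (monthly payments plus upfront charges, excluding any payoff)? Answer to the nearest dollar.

At 8.40% the monthly rate is 0.0070000, so the payment is 103,000 × 0.0070000 / (1 − 1.0070000^−240) = $887.35.
Total outlay = 167 × $887.35 + $2,575.00 = $150,762.45.

$150,762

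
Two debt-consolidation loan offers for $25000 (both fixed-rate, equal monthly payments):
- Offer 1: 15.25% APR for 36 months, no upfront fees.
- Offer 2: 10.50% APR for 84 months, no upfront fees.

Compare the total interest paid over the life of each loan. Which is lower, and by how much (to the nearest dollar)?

Offer 1: at 15.25% the monthly rate is 0.0127083, so the payment is 25,000 × 0.0127083 / (1 − 1.0127083^−36) = $869.70.
Total interest on Offer 1 = 36 × $869.70 − $25,000 = $6,309.20.
Offer 2: at 10.50% the monthly rate is 0.0087500, so the payment is 25,000 × 0.0087500 / (1 − 1.0087500^−84) = $421.52.
Total interest on Offer 2 = 84 × $421.52 − $25,000 = $10,407.68.
Offer 1 is lower by $4,098.48.

Offer 1 by $4,098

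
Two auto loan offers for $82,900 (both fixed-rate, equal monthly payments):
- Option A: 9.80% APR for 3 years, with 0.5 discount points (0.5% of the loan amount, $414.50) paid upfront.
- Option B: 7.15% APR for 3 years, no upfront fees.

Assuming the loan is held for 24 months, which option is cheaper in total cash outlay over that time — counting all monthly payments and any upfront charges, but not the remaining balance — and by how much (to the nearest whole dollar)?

Option A: at 9.80% the monthly rate is 0.0081667, so the payment is 82,900 × 0.0081667 / (1 − 1.0081667^−36) = $2,667.17.
Option B: monthly rate = 7.15%/12 = 0.0059583; payment = 82,900 × 0.0059583 / (1 − (1+0.0059583)^−36) = $2,565.40.
Over 24 months: Option A costs 24 × $2,667.17 + $414.50 = $64,426.58; Option B costs 24 × $2,565.40 = $61,569.60.
Option B is cheaper by $64,426.58 − $61,569.60 = $2,856.98.

Option B by $2,857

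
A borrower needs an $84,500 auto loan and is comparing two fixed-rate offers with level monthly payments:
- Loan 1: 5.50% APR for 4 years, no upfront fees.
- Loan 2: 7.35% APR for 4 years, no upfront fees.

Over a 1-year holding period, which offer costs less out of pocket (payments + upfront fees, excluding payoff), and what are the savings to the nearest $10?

Loan 1: monthly rate = 5.5%/12 = 0.0045833; payment = 84,500 × 0.0045833 / (1 − (1+0.0045833)^−48) = $1,965.17.
Loan 2: monthly rate = 7.35%/12 = 0.0061250; payment = 84,500 × 0.0061250 / (1 − (1+0.0061250)^−48) = $2,037.21.
Over 12 months: Loan 1 costs 12 × $1,965.17 = $23,582.04; Loan 2 costs 12 × $2,037.21 = $24,446.52.
Loan 1 is cheaper by $24,446.52 − $23,582.04 = $864.48.

Loan 1 by $860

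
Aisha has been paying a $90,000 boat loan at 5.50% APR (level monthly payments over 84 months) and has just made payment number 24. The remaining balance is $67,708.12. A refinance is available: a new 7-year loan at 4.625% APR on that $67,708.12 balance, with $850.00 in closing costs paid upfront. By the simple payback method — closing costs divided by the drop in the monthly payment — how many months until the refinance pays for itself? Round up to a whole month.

Current payment = 90,000 × 5.5%/12 / (1 − (1+0.0045833)^−84) = $1,293.30.
Refinanced payment = 67,708.12 × 0.0038542 / (1 − (1+0.0038542)^−84) = $945.10.
Monthly savings = $1,293.30 − $945.10 = $348.20.
Break-even = $850.00 / $348.20 = 2.44 → 3 months.

3 months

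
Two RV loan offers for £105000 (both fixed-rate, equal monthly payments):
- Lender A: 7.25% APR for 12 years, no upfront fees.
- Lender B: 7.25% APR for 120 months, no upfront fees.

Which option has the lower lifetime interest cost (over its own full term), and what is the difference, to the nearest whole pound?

Lender A: at 7.25% the monthly rate is 0.0060417, so the payment is 105,000 × 0.0060417 / (1 − 1.0060417^−144) = £1,093.84.
Total interest on Lender A = 144 × £1,093.84 − £105,000 = £52,512.96.
Lender B: at 7.25% the monthly rate is 0.0060417, so the payment is 105,000 × 0.0060417 / (1 − 1.0060417^−120) = £1,232.71.
Total interest on Lender B = 120 × £1,232.71 − £105,000 = £42,925.20.
Lender B is lower by £9,587.76.

Lender B by £9,588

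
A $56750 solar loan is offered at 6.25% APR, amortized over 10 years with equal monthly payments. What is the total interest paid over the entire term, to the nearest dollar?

Monthly rate = 6.25%/12 = 0.0052083; payment = 56,750 × 0.0052083 / (1 − (1+0.0052083)^−120) = $637.19.
Total paid = 120 × $637.19 = $76,462.80; interest = $76,462.80 − $56,750 = $19,712.80.

$19,713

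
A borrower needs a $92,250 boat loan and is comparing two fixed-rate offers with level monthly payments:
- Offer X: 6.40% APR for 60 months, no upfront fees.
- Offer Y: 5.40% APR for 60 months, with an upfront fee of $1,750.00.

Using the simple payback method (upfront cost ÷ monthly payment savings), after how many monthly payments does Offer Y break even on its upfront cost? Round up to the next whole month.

41 months

Offer X: monthly rate = 6.4%/12 = 0.0053333; payment = 92,250 × 0.0053333 / (1 − (1+0.0053333)^−60) = $1,800.66.
Offer Y: at 5.40% the monthly rate is 0.0045000, so the payment is 92,250 × 0.0045000 / (1 − 1.0045000^−60) = $1,757.83.
Monthly savings = $1,800.66 − $1,757.83 = $42.83.
Break-even = $1,750.00 / $42.83 = 40.86 → 41 months.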